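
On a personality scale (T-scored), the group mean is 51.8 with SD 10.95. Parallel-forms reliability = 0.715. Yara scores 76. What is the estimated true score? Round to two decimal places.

T̂ = 0.715(76) + 0.285(51.8) = 54.340 + 14.7630 = 69.103 → 69.10

69.10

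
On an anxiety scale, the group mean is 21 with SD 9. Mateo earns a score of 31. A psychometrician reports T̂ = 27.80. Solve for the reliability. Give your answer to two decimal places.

T̂ = ρX + (1 − ρ)μ  ⇒  T̂ − μ = ρ(X − μ)
ρ = (T̂ − μ)/(X − μ) = (27.80 − 21) / (31 − 21) = 6.80 / 10.0 = 0.6800

0.68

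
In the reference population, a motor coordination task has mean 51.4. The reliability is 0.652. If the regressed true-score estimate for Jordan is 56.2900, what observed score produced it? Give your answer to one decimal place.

T̂ = ρX + (1 − ρ)μ  ⇒  X = (T̂ − (1 − ρ)μ) / ρ
X = (56.2900 − 0.348 × 51.4) / 0.652 = (56.2900 − 17.8872) / 0.652 = 38.4028 / 0.652 = 58.900

58.9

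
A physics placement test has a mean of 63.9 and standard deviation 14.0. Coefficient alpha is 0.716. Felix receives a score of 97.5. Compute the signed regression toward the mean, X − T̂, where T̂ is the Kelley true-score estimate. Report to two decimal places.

9.54

T̂ = 0.716(97.5) + 0.284(63.9) = 69.8100 + 18.1476 = 87.9576 → 87.958
X − T̂ = 97.5 − 87.958 = 9.542 → 9.54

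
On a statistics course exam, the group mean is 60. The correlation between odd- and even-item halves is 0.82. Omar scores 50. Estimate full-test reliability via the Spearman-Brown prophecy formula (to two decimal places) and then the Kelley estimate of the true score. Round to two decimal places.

Spearman-Brown: ρ = 2r/(1 + r) = 2(0.82)/(1 + 0.82) = 1.640/1.82 = 0.9011 → 0.90
Kelley's formula gives T̂ = 0.90·50 + 0.10·60 = 45.00 + 6.00 = 51.000.

51.00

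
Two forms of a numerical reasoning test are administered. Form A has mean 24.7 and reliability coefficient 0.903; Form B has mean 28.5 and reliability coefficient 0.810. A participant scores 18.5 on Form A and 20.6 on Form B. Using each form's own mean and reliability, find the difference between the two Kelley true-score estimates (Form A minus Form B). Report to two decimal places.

T̂_A = 0.903(18.5) + 0.097(24.7) = 19.1014
T̂_B = 0.810(20.6) + 0.190(28.5) = 22.1010
T̂_A − T̂_B = -2.9996

-3.00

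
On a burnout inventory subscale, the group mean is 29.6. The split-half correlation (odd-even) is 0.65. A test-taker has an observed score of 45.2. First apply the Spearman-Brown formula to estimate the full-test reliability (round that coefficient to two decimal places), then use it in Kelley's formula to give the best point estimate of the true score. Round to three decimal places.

41.924

Spearman-Brown: ρ = 2r/(1 + r) = 2(0.65)/(1 + 0.65) = 1.300/1.65 = 0.7879 → 0.79
Weight the observed score by reliability and the mean by (1 − reliability): T̂ = 0.79·45.2 + 0.21·29.6 = 35.708 + 6.216 = 41.9240.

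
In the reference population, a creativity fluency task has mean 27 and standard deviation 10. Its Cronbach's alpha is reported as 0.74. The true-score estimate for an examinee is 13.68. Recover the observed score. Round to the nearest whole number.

9

T̂ = ρX + (1 − ρ)μ  ⇒  X = (T̂ − (1 − ρ)μ) / ρ
X = (13.68 − 0.26 × 27) / 0.74 = (13.68 − 7.02) / 0.74 = 6.66 / 0.74 = 9.00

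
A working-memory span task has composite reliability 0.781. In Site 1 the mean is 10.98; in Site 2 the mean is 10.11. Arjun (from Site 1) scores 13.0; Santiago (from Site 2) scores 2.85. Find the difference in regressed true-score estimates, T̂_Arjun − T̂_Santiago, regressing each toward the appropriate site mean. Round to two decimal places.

T̂_Arjun = 0.781(13.0) + 0.219(10.98) = 12.5576
T̂_Santiago = 0.781(2.85) + 0.219(10.11) = 4.4399
Difference = 12.5576 − 4.4399 = 8.1177

8.12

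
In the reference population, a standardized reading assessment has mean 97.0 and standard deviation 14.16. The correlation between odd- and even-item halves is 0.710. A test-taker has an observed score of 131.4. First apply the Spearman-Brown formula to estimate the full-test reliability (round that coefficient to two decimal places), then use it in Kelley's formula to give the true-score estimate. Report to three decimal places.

Spearman-Brown: ρ = 2r/(1 + r) = 2(0.710)/(1 + 0.710) = 1.4200/1.710 = 0.8304 → 0.83
T̂ = 0.83(131.4) + 0.17(97.0) = 109.062 + 16.490 = 125.5520 → 125.552

125.552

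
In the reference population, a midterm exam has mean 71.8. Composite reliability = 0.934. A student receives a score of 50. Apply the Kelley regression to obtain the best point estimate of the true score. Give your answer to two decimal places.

51.44

T̂ = 0.934(50) + 0.066(71.8) = 46.700 + 4.7388 = 51.439 → 51.44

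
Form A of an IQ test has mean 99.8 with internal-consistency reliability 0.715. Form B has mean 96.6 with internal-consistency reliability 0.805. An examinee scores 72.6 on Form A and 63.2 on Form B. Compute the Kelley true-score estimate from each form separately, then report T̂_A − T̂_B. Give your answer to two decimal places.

10.64

T̂_A = 0.715(72.6) + 0.285(99.8) = 80.3520
T̂_B = 0.805(63.2) + 0.195(96.6) = 69.7130
T̂_A − T̂_B = 10.6390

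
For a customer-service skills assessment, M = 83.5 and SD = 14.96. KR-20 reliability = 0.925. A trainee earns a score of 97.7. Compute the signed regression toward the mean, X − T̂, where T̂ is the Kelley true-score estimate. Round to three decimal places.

Kelley's formula gives T̂ = 0.925·97.7 + 0.075·83.5 = 90.3725 + 6.2625 = 96.63500.
X − T̂ = 97.7 − 96.6350 = 1.0650 → 1.065

1.065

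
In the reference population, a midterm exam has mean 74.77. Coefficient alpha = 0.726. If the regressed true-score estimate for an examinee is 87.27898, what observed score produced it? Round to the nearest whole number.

92

T̂ = ρX + (1 − ρ)μ  ⇒  X = (T̂ − (1 − ρ)μ) / ρ
X = (87.27898 − 0.274 × 74.77) / 0.726 = (87.27898 − 20.48698) / 0.726 = 66.79200 / 0.726 = 92.00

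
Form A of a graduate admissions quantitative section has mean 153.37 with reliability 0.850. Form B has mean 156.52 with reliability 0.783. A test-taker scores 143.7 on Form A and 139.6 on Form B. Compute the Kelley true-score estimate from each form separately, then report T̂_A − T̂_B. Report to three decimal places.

1.879

T̂_A = 0.850(143.7) + 0.150(153.37) = 145.15050
T̂_B = 0.783(139.6) + 0.217(156.52) = 143.27164
T̂_A − T̂_B = 1.87886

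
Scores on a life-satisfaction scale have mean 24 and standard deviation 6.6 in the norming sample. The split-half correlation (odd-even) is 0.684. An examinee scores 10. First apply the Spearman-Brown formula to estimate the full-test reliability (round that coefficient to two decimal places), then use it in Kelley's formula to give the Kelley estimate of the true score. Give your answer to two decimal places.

Spearman-Brown: ρ = 2r/(1 + r) = 2(0.684)/(1 + 0.684) = 1.3680/1.684 = 0.8124 → 0.81
T̂ = 0.81(10) + 0.19(24) = 8.10 + 4.56 = 12.660 → 12.66

12.66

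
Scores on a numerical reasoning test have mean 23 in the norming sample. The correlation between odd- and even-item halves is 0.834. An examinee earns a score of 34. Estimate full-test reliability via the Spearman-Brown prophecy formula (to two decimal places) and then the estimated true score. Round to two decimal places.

33.01

Spearman-Brown: ρ = 2r/(1 + r) = 2(0.834)/(1 + 0.834) = 1.6680/1.834 = 0.9095 → 0.91
T̂ = ρX + (1 − ρ)μ
  = 0.91 × 34 + 0.09 × 23
  = 30.94 + 2.07
  = 33.010
  ≈ 33.01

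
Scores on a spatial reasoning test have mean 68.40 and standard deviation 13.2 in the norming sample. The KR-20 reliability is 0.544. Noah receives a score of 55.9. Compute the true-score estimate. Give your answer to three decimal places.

61.600

T̂ = 0.544(55.9) + 0.456(68.40) = 30.4096 + 31.19040 = 61.6000 → 61.600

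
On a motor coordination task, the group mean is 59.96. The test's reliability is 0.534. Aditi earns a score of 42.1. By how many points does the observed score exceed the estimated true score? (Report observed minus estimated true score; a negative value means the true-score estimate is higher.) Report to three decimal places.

Weight the observed score by reliability and the mean by (1 − reliability): T̂ = 0.534·42.1 + 0.466·59.96 = 22.4814 + 27.94136 = 50.42276.
X − T̂ = 42.1 − 50.4228 = -8.3228 → -8.323

-8.323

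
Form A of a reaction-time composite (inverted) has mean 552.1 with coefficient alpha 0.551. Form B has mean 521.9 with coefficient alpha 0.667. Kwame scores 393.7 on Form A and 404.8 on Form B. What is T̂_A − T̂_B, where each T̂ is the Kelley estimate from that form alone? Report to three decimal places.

T̂_A = 0.551(393.7) + 0.449(552.1) = 464.82160
T̂_B = 0.667(404.8) + 0.333(521.9) = 443.79430
T̂_A − T̂_B = 21.02730

21.027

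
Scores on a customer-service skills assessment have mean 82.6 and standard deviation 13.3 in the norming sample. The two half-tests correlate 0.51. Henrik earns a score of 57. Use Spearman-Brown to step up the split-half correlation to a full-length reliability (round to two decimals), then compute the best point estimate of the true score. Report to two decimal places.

Spearman-Brown: ρ = 2r/(1 + r) = 2(0.51)/(1 + 0.51) = 1.020/1.51 = 0.6755 → 0.68
T̂ = 0.68(57) + 0.32(82.6) = 38.76 + 26.432 = 65.192 → 65.19

65.19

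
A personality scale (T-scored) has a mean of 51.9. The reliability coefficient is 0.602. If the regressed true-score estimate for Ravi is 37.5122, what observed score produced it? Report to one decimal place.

T̂ = ρX + (1 − ρ)μ  ⇒  X = (T̂ − (1 − ρ)μ) / ρ
X = (37.5122 − 0.398 × 51.9) / 0.602 = (37.5122 − 20.6562) / 0.602 = 16.8560 / 0.602 = 28.000

28.0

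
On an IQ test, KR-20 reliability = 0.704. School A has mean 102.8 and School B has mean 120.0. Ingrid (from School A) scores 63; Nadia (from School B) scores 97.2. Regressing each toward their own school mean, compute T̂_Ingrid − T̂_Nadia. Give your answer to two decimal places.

-29.17

T̂_Ingrid = 0.704(63) + 0.296(102.8) = 74.7808
T̂_Nadia = 0.704(97.2) + 0.296(120.0) = 103.9488
Difference = 74.7808 − 103.9488 = -29.1680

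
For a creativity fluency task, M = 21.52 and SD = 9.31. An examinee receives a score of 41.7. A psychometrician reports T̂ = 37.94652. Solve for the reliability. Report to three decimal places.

0.814

T̂ = ρX + (1 − ρ)μ  ⇒  T̂ − μ = ρ(X − μ)
ρ = (T̂ − μ)/(X − μ) = (37.94652 − 21.52) / (41.7 − 21.52) = 16.42652 / 20.18 = 0.81400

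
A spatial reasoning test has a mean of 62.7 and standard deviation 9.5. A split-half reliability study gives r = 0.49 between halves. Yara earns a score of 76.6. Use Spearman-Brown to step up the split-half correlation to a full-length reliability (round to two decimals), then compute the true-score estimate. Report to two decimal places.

Spearman-Brown: ρ = 2r/(1 + r) = 2(0.49)/(1 + 0.49) = 0.980/1.49 = 0.6577 → 0.66
Regress the observed score toward the mean by the unreliability: T̂ = 0.66·76.6 + 0.34·62.7 = 50.556 + 21.318 = 71.874.

71.87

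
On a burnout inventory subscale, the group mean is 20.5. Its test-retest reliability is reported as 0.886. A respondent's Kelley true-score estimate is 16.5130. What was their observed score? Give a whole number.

T̂ = ρX + (1 − ρ)μ  ⇒  X = (T̂ − (1 − ρ)μ) / ρ
X = (16.5130 − 0.114 × 20.5) / 0.886 = (16.5130 − 2.3370) / 0.886 = 14.1760 / 0.886 = 16.00

16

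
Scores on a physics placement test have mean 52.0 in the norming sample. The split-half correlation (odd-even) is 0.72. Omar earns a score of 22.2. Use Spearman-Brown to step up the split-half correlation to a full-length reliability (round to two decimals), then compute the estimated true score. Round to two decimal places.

Spearman-Brown: ρ = 2r/(1 + r) = 2(0.72)/(1 + 0.72) = 1.440/1.72 = 0.8372 → 0.84
T̂ = 0.84(22.2) + 0.16(52.0) = 18.648 + 8.320 = 26.968 → 26.97

26.97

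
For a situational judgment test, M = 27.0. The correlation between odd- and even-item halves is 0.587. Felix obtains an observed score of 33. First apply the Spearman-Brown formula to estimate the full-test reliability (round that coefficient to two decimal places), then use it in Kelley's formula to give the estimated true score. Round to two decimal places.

Spearman-Brown: ρ = 2r/(1 + r) = 2(0.587)/(1 + 0.587) = 1.1740/1.587 = 0.7398 → 0.74
Regress the observed score toward the mean by the unreliability: T̂ = 0.74·33 + 0.26·27.0 = 24.42 + 7.020 = 31.440.

31.44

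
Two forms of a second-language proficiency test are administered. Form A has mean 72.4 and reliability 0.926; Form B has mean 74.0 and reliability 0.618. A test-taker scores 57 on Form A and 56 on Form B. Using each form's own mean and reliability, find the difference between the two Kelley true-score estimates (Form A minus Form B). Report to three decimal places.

T̂_A = 0.926(57) + 0.074(72.4) = 58.13960
T̂_B = 0.618(56) + 0.382(74.0) = 62.87600
T̂_A − T̂_B = -4.73640

-4.736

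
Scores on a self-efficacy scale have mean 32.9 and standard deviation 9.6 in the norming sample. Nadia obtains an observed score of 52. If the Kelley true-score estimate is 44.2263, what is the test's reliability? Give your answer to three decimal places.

0.593

T̂ = ρX + (1 − ρ)μ  ⇒  T̂ − μ = ρ(X − μ)
ρ = (T̂ − μ)/(X − μ) = (44.2263 − 32.9) / (52 − 32.9) = 11.3263 / 19.1 = 0.59300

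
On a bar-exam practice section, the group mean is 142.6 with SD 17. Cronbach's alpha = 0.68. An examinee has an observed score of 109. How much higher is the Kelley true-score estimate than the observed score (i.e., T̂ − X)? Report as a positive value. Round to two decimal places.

T̂ = ρX + (1 − ρ)μ
  = 0.68 × 109 + 0.32 × 142.6
  = 74.12 + 45.632
  = 119.7520
  ≈ 119.752
T̂ − X = 119.752 − 109 = 10.752 → 10.75

10.75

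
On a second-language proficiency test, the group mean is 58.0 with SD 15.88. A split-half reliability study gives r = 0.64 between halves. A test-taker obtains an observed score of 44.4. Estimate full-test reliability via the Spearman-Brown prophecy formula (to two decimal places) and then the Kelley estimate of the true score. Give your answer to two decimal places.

Spearman-Brown: ρ = 2r/(1 + r) = 2(0.64)/(1 + 0.64) = 1.280/1.64 = 0.7805 → 0.78
Regress the observed score toward the mean by the unreliability: T̂ = 0.78·44.4 + 0.22·58.0 = 34.632 + 12.760 = 47.392.

47.39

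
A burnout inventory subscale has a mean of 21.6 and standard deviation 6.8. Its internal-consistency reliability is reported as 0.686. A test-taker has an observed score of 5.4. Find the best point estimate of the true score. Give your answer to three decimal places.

T̂ = 0.686(5.4) + 0.314(21.6) = 3.7044 + 6.7824 = 10.4868 → 10.487

10.487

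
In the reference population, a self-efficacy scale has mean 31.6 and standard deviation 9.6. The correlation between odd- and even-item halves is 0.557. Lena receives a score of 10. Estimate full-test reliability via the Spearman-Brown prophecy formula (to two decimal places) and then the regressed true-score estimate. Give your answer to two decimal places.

Spearman-Brown: ρ = 2r/(1 + r) = 2(0.557)/(1 + 0.557) = 1.1140/1.557 = 0.7155 → 0.72
T̂ = ρX + (1 − ρ)μ
  = 0.72 × 10 + 0.28 × 31.6
  = 7.20 + 8.848
  = 16.048
  ≈ 16.05

16.05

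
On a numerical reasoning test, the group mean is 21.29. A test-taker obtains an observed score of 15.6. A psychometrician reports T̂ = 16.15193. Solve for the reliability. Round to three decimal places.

T̂ = ρX + (1 − ρ)μ  ⇒  T̂ − μ = ρ(X − μ)
ρ = (T̂ − μ)/(X − μ) = (16.15193 − 21.29) / (15.6 − 21.29) = -5.13807 / -5.69 = 0.90300

0.903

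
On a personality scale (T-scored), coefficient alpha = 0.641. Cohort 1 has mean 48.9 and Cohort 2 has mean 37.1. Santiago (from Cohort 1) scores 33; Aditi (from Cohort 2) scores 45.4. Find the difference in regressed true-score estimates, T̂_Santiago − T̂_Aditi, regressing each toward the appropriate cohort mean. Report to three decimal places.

-3.712

T̂_Santiago = 0.641(33) + 0.359(48.9) = 38.70810
T̂_Aditi = 0.641(45.4) + 0.359(37.1) = 42.42030
Difference = 38.70810 − 42.42030 = -3.71220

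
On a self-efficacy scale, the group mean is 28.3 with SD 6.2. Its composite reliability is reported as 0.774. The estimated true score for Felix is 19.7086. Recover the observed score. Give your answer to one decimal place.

T̂ = ρX + (1 − ρ)μ  ⇒  X = (T̂ − (1 − ρ)μ) / ρ
X = (19.7086 − 0.226 × 28.3) / 0.774 = (19.7086 − 6.3958) / 0.774 = 13.3128 / 0.774 = 17.200

17.2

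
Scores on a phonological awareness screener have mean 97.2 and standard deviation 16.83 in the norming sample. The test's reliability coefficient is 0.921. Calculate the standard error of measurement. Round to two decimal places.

4.73

SEM = SD · √(1 − ρ) = 16.83 × √0.079 = 16.83 × 0.2811 = 4.730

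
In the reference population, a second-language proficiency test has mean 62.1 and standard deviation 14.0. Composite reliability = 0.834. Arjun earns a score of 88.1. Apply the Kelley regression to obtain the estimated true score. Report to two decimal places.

83.78

T̂ = 0.834(88.1) + 0.166(62.1) = 73.4754 + 10.3086 = 83.784 → 83.78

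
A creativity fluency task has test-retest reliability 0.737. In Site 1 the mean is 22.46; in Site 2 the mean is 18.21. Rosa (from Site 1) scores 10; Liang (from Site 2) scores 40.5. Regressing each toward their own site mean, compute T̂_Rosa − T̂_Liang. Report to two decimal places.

-21.36

T̂_Rosa = 0.737(10) + 0.263(22.46) = 13.2770
T̂_Liang = 0.737(40.5) + 0.263(18.21) = 34.6377
Difference = 13.2770 − 34.6377 = -21.3607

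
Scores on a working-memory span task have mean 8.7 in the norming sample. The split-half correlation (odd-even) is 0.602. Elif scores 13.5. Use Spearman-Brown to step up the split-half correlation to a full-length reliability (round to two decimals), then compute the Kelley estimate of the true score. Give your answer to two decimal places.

12.30

Spearman-Brown: ρ = 2r/(1 + r) = 2(0.602)/(1 + 0.602) = 1.2040/1.602 = 0.7516 → 0.75
T̂ = ρX + (1 − ρ)μ
  = 0.75 × 13.5 + 0.25 × 8.7
  = 10.125 + 2.175
  = 12.300
  ≈ 12.30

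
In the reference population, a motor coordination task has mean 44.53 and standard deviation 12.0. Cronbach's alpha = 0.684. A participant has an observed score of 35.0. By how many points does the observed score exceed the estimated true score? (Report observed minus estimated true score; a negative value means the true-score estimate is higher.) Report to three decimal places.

-3.011

Regress the observed score toward the mean by the unreliability: T̂ = 0.684·35.0 + 0.316·44.53 = 23.9400 + 14.07148 = 38.01148.
X − T̂ = 35.0 − 38.0115 = -3.0115 → -3.011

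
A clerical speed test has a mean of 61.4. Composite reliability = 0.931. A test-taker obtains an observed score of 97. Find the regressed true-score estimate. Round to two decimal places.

T̂ = ρX + (1 − ρ)μ
  = 0.931 × 97 + 0.069 × 61.4
  = 90.307 + 4.2366
  = 94.544
  ≈ 94.54

94.54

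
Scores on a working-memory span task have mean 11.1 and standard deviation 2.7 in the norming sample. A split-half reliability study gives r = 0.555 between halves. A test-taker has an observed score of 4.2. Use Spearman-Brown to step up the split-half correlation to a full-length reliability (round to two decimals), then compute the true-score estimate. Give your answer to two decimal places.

6.20

Spearman-Brown: ρ = 2r/(1 + r) = 2(0.555)/(1 + 0.555) = 1.1100/1.555 = 0.7138 → 0.71
T̂ = 0.71(4.2) + 0.29(11.1) = 2.982 + 3.219 = 6.201 → 6.20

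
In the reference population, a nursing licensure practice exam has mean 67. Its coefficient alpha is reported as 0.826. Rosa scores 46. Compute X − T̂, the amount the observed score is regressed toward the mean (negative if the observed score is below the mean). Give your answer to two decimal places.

Weight the observed score by reliability and the mean by (1 − reliability): T̂ = 0.826·46 + 0.174·67 = 37.996 + 11.658 = 49.6540.
X − T̂ = 46 − 49.654 = -3.654 → -3.65

-3.65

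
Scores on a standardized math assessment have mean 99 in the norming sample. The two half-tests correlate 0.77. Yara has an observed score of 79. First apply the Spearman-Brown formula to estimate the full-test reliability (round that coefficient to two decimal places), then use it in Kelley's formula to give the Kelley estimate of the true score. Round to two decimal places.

81.60

Spearman-Brown: ρ = 2r/(1 + r) = 2(0.77)/(1 + 0.77) = 1.540/1.77 = 0.8701 → 0.87
Kelley's formula gives T̂ = 0.87·79 + 0.13·99 = 68.73 + 12.87 = 81.600.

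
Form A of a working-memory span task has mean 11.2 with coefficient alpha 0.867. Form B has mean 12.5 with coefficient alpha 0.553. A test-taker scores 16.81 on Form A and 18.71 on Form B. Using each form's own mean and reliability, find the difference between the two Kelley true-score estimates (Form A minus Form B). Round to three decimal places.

T̂_A = 0.867(16.81) + 0.133(11.2) = 16.06387
T̂_B = 0.553(18.71) + 0.447(12.5) = 15.93413
T̂_A − T̂_B = 0.12974

0.130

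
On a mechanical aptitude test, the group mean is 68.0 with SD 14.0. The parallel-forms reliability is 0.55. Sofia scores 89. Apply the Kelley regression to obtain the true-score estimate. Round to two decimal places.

79.55

Kelley's formula gives T̂ = 0.55·89 + 0.45·68.0 = 48.95 + 30.600 = 79.550.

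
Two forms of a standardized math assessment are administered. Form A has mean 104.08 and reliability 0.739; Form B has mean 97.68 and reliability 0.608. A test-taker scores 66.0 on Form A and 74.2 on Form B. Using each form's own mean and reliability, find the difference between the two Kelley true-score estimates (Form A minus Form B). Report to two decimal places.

T̂_A = 0.739(66.0) + 0.261(104.08) = 75.9389
T̂_B = 0.608(74.2) + 0.392(97.68) = 83.4042
T̂_A − T̂_B = -7.4653

-7.47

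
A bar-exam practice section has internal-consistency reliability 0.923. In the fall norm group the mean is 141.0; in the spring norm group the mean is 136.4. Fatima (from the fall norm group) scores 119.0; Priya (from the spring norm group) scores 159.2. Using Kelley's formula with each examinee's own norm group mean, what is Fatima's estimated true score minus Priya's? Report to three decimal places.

T̂_Fatima = 0.923(119.0) + 0.077(141.0) = 120.69400
T̂_Priya = 0.923(159.2) + 0.077(136.4) = 157.44440
Difference = 120.69400 − 157.44440 = -36.75040

-36.750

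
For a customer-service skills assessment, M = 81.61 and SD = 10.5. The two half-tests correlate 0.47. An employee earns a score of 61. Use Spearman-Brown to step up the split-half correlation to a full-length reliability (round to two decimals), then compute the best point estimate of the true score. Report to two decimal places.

Spearman-Brown: ρ = 2r/(1 + r) = 2(0.47)/(1 + 0.47) = 0.940/1.47 = 0.6395 → 0.64
T̂ = ρX + (1 − ρ)μ
  = 0.64 × 61 + 0.36 × 81.61
  = 39.04 + 29.3796
  = 68.420
  ≈ 68.42

68.42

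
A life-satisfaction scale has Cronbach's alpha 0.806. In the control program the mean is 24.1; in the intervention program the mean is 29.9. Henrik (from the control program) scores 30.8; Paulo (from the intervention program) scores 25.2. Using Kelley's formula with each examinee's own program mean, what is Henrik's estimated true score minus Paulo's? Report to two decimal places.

3.39

T̂_Henrik = 0.806(30.8) + 0.194(24.1) = 29.5002
T̂_Paulo = 0.806(25.2) + 0.194(29.9) = 26.1118
Difference = 29.5002 − 26.1118 = 3.3884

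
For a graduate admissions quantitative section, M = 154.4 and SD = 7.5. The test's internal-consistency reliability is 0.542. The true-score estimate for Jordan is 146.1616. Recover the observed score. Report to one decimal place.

139.2

T̂ = ρX + (1 − ρ)μ  ⇒  X = (T̂ − (1 − ρ)μ) / ρ
X = (146.1616 − 0.458 × 154.4) / 0.542 = (146.1616 − 70.7152) / 0.542 = 75.4464 / 0.542 = 139.200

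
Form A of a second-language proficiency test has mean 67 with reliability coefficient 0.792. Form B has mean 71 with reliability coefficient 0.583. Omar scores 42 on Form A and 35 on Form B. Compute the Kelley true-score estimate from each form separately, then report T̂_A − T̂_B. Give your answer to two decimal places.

-2.81

T̂_A = 0.792(42) + 0.208(67) = 47.2000
T̂_B = 0.583(35) + 0.417(71) = 50.0120
T̂_A − T̂_B = -2.8120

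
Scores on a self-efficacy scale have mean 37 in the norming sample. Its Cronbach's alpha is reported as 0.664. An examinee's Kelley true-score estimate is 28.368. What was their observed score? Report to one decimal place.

T̂ = ρX + (1 − ρ)μ  ⇒  X = (T̂ − (1 − ρ)μ) / ρ
X = (28.368 − 0.336 × 37) / 0.664 = (28.368 − 12.432) / 0.664 = 15.936 / 0.664 = 24.000

24.0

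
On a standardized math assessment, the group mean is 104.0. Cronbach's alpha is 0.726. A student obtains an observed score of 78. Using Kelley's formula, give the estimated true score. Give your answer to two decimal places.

T̂ = ρX + (1 − ρ)μ
  = 0.726 × 78 + 0.274 × 104.0
  = 56.628 + 28.4960
  = 85.124
  ≈ 85.12

85.12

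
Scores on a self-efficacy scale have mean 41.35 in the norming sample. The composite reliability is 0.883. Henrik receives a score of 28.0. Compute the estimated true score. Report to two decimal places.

29.56

T̂ = 0.883(28.0) + 0.117(41.35) = 24.7240 + 4.83795 = 29.562 → 29.56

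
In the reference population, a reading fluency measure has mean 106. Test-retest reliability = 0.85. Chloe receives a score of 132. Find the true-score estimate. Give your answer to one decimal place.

T̂ = ρX + (1 − ρ)μ
  = 0.85 × 132 + 0.15 × 106
  = 112.20 + 15.90
  = 128.10
  ≈ 128.1

128.1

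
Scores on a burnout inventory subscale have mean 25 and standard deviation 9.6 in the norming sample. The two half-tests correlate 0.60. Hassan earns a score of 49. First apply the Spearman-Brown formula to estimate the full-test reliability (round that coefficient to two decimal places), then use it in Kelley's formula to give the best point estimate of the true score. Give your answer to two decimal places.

Spearman-Brown: ρ = 2r/(1 + r) = 2(0.60)/(1 + 0.60) = 1.200/1.60 = 0.7500 → 0.75
T̂ = 0.75(49) + 0.25(25) = 36.75 + 6.25 = 43.000 → 43.00

43.00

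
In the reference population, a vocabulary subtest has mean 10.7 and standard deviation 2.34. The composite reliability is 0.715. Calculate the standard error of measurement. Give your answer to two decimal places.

SEM = SD · √(1 − ρ) = 2.34 × √0.285 = 2.34 × 0.5339 = 1.249

1.25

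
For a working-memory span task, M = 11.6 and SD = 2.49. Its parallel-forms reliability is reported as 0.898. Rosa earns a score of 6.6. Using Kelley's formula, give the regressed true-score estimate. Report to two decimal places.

7.11

T̂ = ρX + (1 − ρ)μ
  = 0.898 × 6.6 + 0.102 × 11.6
  = 5.9268 + 1.1832
  = 7.110
  ≈ 7.11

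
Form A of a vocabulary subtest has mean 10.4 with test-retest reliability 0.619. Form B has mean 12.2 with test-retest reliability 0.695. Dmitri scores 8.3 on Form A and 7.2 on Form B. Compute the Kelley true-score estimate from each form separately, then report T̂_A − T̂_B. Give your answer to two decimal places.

T̂_A = 0.619(8.3) + 0.381(10.4) = 9.1001
T̂_B = 0.695(7.2) + 0.305(12.2) = 8.7250
T̂_A − T̂_B = 0.3751

0.38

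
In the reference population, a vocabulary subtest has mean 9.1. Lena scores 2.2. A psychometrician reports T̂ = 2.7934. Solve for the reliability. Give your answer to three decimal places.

T̂ = ρX + (1 − ρ)μ  ⇒  T̂ − μ = ρ(X − μ)
ρ = (T̂ − μ)/(X − μ) = (2.7934 − 9.1) / (2.2 − 9.1) = -6.3066 / -6.9 = 0.91400

0.914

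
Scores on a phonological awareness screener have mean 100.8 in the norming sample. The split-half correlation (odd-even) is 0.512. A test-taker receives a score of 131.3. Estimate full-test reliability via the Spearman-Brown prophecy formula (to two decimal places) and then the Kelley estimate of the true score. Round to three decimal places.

121.540

Spearman-Brown: ρ = 2r/(1 + r) = 2(0.512)/(1 + 0.512) = 1.0240/1.512 = 0.6772 → 0.68
T̂ = 0.68(131.3) + 0.32(100.8) = 89.284 + 32.256 = 121.5400 → 121.540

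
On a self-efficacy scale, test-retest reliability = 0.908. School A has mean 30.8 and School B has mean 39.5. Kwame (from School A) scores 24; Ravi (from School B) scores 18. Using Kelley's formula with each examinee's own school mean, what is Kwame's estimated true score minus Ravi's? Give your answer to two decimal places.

T̂_Kwame = 0.908(24) + 0.092(30.8) = 24.6256
T̂_Ravi = 0.908(18) + 0.092(39.5) = 19.9780
Difference = 24.6256 − 19.9780 = 4.6476

4.65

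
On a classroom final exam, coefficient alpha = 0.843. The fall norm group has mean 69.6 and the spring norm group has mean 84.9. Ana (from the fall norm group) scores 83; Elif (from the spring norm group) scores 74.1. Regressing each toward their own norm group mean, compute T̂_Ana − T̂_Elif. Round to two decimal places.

5.10

T̂_Ana = 0.843(83) + 0.157(69.6) = 80.8962
T̂_Elif = 0.843(74.1) + 0.157(84.9) = 75.7956
Difference = 80.8962 − 75.7956 = 5.1006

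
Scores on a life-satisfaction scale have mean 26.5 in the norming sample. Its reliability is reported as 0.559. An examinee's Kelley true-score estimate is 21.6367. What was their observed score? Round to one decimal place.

T̂ = ρX + (1 − ρ)μ  ⇒  X = (T̂ − (1 − ρ)μ) / ρ
X = (21.6367 − 0.441 × 26.5) / 0.559 = (21.6367 − 11.6865) / 0.559 = 9.9502 / 0.559 = 17.800

17.8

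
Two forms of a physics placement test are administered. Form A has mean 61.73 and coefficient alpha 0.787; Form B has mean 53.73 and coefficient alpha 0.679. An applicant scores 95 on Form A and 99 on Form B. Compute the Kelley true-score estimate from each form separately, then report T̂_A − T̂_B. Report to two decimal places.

T̂_A = 0.787(95) + 0.213(61.73) = 87.9135
T̂_B = 0.679(99) + 0.321(53.73) = 84.4683
T̂_A − T̂_B = 3.4452

3.45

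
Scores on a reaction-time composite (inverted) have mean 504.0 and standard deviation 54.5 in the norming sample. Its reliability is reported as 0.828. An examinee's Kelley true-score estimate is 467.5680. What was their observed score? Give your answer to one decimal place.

T̂ = ρX + (1 − ρ)μ  ⇒  X = (T̂ − (1 − ρ)μ) / ρ
X = (467.5680 − 0.172 × 504.0) / 0.828 = (467.5680 − 86.6880) / 0.828 = 380.8800 / 0.828 = 460.000

460.0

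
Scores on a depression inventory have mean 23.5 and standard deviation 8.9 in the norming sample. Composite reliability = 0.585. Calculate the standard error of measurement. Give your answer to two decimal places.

5.73

SEM = SD · √(1 − ρ) = 8.9 × √0.415 = 8.9 × 0.6442 = 5.733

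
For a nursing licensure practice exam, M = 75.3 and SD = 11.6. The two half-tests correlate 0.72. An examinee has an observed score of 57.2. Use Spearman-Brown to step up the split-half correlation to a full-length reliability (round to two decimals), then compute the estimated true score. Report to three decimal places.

Spearman-Brown: ρ = 2r/(1 + r) = 2(0.72)/(1 + 0.72) = 1.440/1.72 = 0.8372 → 0.84
T̂ = 0.84(57.2) + 0.16(75.3) = 48.048 + 12.048 = 60.0960 → 60.096

60.096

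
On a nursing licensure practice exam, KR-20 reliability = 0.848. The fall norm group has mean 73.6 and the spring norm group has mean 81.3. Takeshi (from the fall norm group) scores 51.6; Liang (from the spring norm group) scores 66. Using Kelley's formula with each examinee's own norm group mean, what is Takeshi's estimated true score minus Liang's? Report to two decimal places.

-13.38

T̂_Takeshi = 0.848(51.6) + 0.152(73.6) = 54.9440
T̂_Liang = 0.848(66) + 0.152(81.3) = 68.3256
Difference = 54.9440 − 68.3256 = -13.3816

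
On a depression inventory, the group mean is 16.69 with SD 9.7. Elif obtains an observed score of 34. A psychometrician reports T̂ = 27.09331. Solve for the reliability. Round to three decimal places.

T̂ = ρX + (1 − ρ)μ  ⇒  T̂ − μ = ρ(X − μ)
ρ = (T̂ − μ)/(X − μ) = (27.09331 − 16.69) / (34 − 16.69) = 10.40331 / 17.31 = 0.60100

0.601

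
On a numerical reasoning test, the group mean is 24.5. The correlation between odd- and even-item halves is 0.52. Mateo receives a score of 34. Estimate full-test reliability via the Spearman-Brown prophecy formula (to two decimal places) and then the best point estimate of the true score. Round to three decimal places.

Spearman-Brown: ρ = 2r/(1 + r) = 2(0.52)/(1 + 0.52) = 1.040/1.52 = 0.6842 → 0.68
Weight the observed score by reliability and the mean by (1 − reliability): T̂ = 0.68·34 + 0.32·24.5 = 23.12 + 7.840 = 30.9600.

30.960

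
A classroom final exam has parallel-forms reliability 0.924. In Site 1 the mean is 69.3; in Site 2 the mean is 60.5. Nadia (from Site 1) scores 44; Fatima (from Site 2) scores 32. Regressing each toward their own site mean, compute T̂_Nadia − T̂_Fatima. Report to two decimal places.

11.76

T̂_Nadia = 0.924(44) + 0.076(69.3) = 45.9228
T̂_Fatima = 0.924(32) + 0.076(60.5) = 34.1660
Difference = 45.9228 − 34.1660 = 11.7568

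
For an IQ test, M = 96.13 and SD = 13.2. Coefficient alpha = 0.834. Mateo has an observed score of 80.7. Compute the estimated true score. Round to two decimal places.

T̂ = ρX + (1 − ρ)μ
  = 0.834 × 80.7 + 0.166 × 96.13
  = 67.3038 + 15.95758
  = 83.261
  ≈ 83.26

83.26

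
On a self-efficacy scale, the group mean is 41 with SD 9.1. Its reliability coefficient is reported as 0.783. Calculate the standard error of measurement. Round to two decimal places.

SEM = SD · √(1 − ρ) = 9.1 × √0.217 = 9.1 × 0.4658 = 4.239

4.24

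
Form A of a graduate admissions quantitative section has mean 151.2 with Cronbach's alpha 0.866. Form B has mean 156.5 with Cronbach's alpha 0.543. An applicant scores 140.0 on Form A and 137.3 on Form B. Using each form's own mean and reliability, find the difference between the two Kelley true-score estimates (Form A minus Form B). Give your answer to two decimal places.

-4.57

T̂_A = 0.866(140.0) + 0.134(151.2) = 141.5008
T̂_B = 0.543(137.3) + 0.457(156.5) = 146.0744
T̂_A − T̂_B = -4.5736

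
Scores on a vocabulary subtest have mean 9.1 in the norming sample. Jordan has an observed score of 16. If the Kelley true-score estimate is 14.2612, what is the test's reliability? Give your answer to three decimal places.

0.748

T̂ = ρX + (1 − ρ)μ  ⇒  T̂ − μ = ρ(X − μ)
ρ = (T̂ − μ)/(X − μ) = (14.2612 − 9.1) / (16 − 9.1) = 5.1612 / 6.9 = 0.74800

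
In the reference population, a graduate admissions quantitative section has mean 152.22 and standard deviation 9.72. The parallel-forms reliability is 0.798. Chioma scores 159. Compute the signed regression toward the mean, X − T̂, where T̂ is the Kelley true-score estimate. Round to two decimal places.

T̂ = 0.798(159) + 0.202(152.22) = 126.882 + 30.74844 = 157.6304 → 157.630
X − T̂ = 159 − 157.630 = 1.370 → 1.37

1.37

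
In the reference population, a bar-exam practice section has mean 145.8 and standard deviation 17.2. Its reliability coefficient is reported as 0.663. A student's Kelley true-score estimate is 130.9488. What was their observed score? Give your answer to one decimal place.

T̂ = ρX + (1 − ρ)μ  ⇒  X = (T̂ − (1 − ρ)μ) / ρ
X = (130.9488 − 0.337 × 145.8) / 0.663 = (130.9488 − 49.1346) / 0.663 = 81.8142 / 0.663 = 123.400

123.4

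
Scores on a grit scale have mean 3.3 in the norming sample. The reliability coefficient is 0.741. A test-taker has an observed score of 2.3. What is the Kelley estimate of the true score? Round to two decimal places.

2.56

T̂ = 0.741(2.3) + 0.259(3.3) = 1.7043 + 0.8547 = 2.559 → 2.56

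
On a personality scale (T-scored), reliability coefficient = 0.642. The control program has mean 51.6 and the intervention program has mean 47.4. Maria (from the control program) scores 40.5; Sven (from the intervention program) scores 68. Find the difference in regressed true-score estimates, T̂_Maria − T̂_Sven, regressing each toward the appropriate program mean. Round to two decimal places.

-16.15

T̂_Maria = 0.642(40.5) + 0.358(51.6) = 44.4738
T̂_Sven = 0.642(68) + 0.358(47.4) = 60.6252
Difference = 44.4738 − 60.6252 = -16.1514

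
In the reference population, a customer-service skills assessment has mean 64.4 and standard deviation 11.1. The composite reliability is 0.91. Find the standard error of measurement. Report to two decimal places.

3.33

SEM = SD · √(1 − ρ) = 11.1 × √0.09 = 11.1 × 0.3000 = 3.330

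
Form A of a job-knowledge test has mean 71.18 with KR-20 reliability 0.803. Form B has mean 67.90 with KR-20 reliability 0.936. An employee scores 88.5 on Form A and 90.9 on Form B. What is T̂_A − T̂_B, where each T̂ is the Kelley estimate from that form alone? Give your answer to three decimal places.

T̂_A = 0.803(88.5) + 0.197(71.18) = 85.08796
T̂_B = 0.936(90.9) + 0.064(67.90) = 89.42800
T̂_A − T̂_B = -4.34004

-4.340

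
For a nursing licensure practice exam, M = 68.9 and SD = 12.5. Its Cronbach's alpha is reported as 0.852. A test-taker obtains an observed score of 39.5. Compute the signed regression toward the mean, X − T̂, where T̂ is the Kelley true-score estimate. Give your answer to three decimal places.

Regress the observed score toward the mean by the unreliability: T̂ = 0.852·39.5 + 0.148·68.9 = 33.6540 + 10.1972 = 43.85120.
X − T̂ = 39.5 − 43.8512 = -4.3512 → -4.351

-4.351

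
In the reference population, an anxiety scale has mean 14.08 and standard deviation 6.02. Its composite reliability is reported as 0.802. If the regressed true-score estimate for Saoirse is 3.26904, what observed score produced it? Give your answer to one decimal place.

T̂ = ρX + (1 − ρ)μ  ⇒  X = (T̂ − (1 − ρ)μ) / ρ
X = (3.26904 − 0.198 × 14.08) / 0.802 = (3.26904 − 2.78784) / 0.802 = 0.48120 / 0.802 = 0.600

0.6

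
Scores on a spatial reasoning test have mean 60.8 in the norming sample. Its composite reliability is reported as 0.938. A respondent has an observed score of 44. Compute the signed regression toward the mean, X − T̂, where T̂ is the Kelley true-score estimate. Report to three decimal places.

T̂ = ρX + (1 − ρ)μ
  = 0.938 × 44 + 0.062 × 60.8
  = 41.272 + 3.7696
  = 45.04160
  ≈ 45.0416
X − T̂ = 44 − 45.0416 = -1.0416 → -1.042

-1.042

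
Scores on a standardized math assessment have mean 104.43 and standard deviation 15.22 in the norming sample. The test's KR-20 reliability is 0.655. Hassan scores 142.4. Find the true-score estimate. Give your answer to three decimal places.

129.300

T̂ = ρX + (1 − ρ)μ
  = 0.655 × 142.4 + 0.345 × 104.43
  = 93.2720 + 36.02835
  = 129.3004
  ≈ 129.300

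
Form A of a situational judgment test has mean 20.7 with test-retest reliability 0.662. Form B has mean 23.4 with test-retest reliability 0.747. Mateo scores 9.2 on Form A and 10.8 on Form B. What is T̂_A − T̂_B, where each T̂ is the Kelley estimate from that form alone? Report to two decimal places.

T̂_A = 0.662(9.2) + 0.338(20.7) = 13.0870
T̂_B = 0.747(10.8) + 0.253(23.4) = 13.9878
T̂_A − T̂_B = -0.9008

-0.90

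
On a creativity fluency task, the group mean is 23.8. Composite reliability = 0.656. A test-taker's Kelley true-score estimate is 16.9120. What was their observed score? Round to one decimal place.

13.3

T̂ = ρX + (1 − ρ)μ  ⇒  X = (T̂ − (1 − ρ)μ) / ρ
X = (16.9120 − 0.344 × 23.8) / 0.656 = (16.9120 − 8.1872) / 0.656 = 8.7248 / 0.656 = 13.300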